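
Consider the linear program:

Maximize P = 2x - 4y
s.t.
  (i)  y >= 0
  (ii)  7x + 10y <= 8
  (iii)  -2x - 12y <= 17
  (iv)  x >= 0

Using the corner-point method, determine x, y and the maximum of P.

x = 8/7, y = 0, maximum P = 16/7

The binding constraints are y = 0 and 7x + 10y = 8.
Solving simultaneously gives x = 8/7, y = 0.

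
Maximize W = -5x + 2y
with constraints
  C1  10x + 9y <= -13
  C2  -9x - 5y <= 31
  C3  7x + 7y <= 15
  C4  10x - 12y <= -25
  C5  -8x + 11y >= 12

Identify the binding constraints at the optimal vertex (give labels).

Corner points and W = -5x + 2y:
  (-214/31, 193/31) → W = 1456/31
  (-127/70, 4/7) → W = 143/14
  (-497/158, -85/158) → W = 2315/158

The maximum is at (-214/31, 193/31). Substituting into each constraint, equality holds for C1 and C2; the remaining constraints have slack.

C1 and C2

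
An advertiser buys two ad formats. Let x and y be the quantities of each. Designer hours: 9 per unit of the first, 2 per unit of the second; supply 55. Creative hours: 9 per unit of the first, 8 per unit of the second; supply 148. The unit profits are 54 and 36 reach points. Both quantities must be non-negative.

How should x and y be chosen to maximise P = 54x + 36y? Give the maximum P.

Feasible corners and P = 54x + 36y:
  (0, 0) → P = 0
  (0, 37/2) → P = 666
  (55/9, 0) → P = 330
  (8/3, 31/2) → P = 702

x = 8/3, y = 31/2, maximum P = 702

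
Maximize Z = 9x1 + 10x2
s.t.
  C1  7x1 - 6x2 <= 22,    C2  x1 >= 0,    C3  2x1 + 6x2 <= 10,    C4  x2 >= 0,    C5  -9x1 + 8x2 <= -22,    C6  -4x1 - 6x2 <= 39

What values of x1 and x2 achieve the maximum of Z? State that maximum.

Feasible corners and Z = 9x1 + 10x2:
  (32/9, 13/27) → Z = 994/27
  (22/7, 0) → Z = 198/7
  (106/35, 23/35) → Z = 1184/35
  (22/9, 0) → Z = 22

x1 = 32/9, x2 = 13/27, maximum Z = 994/27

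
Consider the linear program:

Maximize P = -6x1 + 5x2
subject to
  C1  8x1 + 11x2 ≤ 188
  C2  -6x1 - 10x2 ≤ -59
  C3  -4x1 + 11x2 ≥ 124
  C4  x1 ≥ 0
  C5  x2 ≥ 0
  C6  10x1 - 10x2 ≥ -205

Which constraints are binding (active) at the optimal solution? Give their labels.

C1 and C4

Feasible corners and P = -6x1 + 5x2:
  (16/3, 436/33) → P = 1124/33
  (0, 188/11) → P = 940/11
  (0, 124/11) → P = 620/11

The maximum is at (0, 188/11). Substituting into each constraint, equality holds for C1 and C4; the remaining constraints have slack.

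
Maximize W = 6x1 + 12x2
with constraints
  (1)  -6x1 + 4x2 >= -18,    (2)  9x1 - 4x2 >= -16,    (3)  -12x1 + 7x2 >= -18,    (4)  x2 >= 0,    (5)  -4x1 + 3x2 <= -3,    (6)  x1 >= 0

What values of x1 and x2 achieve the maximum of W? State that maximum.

Extreme points and W = 6x1 + 12x2:
  (3/2, 0) → W = 9
  (33/8, 9/2) → W = 315/4
  (3/4, 0) → W = 9/2

x1 = 33/8, x2 = 9/2, maximum W = 315/4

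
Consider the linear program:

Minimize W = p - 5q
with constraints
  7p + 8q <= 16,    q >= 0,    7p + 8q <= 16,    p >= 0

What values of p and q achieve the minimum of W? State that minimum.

p = 0, q = 2, minimum W = -10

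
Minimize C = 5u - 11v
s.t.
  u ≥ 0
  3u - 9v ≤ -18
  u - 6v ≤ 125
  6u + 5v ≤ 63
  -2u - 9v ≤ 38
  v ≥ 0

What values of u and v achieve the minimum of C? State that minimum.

Vertices and C = 5u - 11v:
  (0, 2) → C = -22
  (0, 63/5) → C = -693/5
  (159/23, 99/23) → C = -294/23

u = 0, v = 63/5, minimum C = -693/5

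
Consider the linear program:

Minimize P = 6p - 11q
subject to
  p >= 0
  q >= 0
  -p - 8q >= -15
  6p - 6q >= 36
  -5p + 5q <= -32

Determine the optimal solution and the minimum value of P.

p = 331/45, q = 43/45, minimum P = 1513/45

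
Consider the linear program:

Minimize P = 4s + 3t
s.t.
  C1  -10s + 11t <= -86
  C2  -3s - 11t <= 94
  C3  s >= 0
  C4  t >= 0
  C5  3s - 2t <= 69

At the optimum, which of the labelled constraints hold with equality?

C1 and C4

Vertices and P = 4s + 3t:
  (43/5, 0) → P = 172/5
  (587/13, 432/13) → P = 3644/13
  (23, 0) → P = 92

The minimum is at (43/5, 0). Substituting into each constraint, equality holds for C1 and C4; the remaining constraints have slack.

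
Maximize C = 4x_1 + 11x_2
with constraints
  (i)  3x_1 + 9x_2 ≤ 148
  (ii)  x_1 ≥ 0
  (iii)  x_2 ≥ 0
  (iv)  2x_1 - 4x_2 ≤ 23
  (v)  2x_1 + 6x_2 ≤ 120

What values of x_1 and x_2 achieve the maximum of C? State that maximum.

x_1 = 799/30, x_2 = 227/30, maximum C = 5693/30

Feasible corners and C = 4x_1 + 11x_2:
  (0, 148/9) → C = 1628/9
  (799/30, 227/30) → C = 5693/30
  (0, 0) → C = 0
  (23/2, 0) → C = 46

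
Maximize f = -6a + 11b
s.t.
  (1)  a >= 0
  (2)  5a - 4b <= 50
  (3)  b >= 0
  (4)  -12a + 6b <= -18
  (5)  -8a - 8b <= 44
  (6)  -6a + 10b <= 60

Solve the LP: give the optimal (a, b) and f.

a = 370/13, b = 300/13, maximum f = 1080/13

Feasible corners and f = -6a + 11b:
  (10, 0) → f = -60
  (370/13, 300/13) → f = 1080/13
  (3/2, 0) → f = -9
  (45/7, 69/7) → f = 489/7

The binding constraints are 5a - 4b = 50 and -6a + 10b = 60.
Solving simultaneously gives a = 370/13, b = 300/13.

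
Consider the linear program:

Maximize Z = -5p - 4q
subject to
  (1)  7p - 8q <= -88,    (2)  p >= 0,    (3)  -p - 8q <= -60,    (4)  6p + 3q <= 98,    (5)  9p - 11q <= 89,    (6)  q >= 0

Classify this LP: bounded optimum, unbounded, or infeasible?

bounded optimum

Corner points and Z = -5p - 4q:
  (0, 11) → Z = -44
  (520/69, 1214/69) → Z = -7456/69
  (0, 98/3) → Z = -392/3
The feasible region has finitely many vertices and no improving ray; the maximum is -44 at (0, 11).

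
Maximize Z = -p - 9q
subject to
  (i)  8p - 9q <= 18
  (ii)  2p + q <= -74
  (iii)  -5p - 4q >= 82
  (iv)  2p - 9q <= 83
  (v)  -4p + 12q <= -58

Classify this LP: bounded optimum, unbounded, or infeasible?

Feasible corners and Z = -p - 9q:
  (-583/20, -157/10) → Z = 3409/20
  (-415/14, -103/7) → Z = 2269/14
  (-79/2, -18) → Z = 403/2
The feasible region has finitely many vertices and no improving ray; the maximum is 403/2 at (-79/2, -18).

bounded optimum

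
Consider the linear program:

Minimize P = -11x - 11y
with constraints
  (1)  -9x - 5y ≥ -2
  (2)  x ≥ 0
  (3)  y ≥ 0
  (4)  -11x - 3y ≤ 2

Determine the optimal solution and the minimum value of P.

Corner points and P = -11x - 11y:
  (0, 2/5) → P = -22/5
  (2/9, 0) → P = -22/9
  (0, 0) → P = 0

x = 0, y = 2/5, minimum P = -22/5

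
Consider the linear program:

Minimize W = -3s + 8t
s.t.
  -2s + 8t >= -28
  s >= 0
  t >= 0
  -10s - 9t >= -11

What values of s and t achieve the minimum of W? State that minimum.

s = 11/10, t = 0, minimum W = -33/10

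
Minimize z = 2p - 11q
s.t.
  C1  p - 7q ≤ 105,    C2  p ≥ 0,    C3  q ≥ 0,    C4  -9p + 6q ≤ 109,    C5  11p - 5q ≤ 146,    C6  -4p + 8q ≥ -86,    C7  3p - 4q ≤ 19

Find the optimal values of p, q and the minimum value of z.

Extreme points and z = 2p - 11q:
  (0, 0) → z = 0
  (0, 109/6) → z = -1199/6
  (19/3, 0) → z = 38/3
  (203/3, 359/3) → z = -1181
  (489/29, 229/29) → z = -1541/29

The optimum lies where -9p + 6q = 109 and 11p - 5q = 146.
Solving simultaneously gives p = 203/3, q = 359/3.

p = 203/3, q = 359/3, minimum z = -1181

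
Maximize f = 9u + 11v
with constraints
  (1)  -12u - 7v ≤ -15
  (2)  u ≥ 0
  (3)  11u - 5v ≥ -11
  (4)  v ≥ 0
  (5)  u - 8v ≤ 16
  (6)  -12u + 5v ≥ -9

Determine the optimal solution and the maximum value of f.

u = 20, v = 231/5, maximum f = 3441/5

Feasible corners and f = 9u + 11v:
  (0, 15/7) → f = 165/7
  (23/24, 1/2) → f = 113/8
  (0, 11/5) → f = 121/5
  (20, 231/5) → f = 3441/5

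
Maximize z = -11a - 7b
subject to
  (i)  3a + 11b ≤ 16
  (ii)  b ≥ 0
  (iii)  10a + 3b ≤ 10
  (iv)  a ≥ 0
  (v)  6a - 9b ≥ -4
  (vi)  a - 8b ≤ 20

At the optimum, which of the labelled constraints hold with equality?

Vertices and z = -11a - 7b:
  (1, 0) → z = -11
  (0, 0) → z = 0
  (13/18, 25/27) → z = -779/54
  (0, 4/9) → z = -28/9

The maximum is at (0, 0). Substituting into each constraint, equality holds for (ii) and (iv); the remaining constraints have slack.

(ii) and (iv)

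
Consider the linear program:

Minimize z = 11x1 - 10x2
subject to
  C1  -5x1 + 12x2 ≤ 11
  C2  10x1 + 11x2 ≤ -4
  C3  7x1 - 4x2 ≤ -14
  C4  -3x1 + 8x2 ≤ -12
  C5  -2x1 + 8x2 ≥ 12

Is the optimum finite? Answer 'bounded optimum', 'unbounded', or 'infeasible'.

infeasible

The boundaries -5x1 + 12x2 = 11 and -3x1 + 8x2 = -12 meet at (-58, -93/4), but that point violates -2x1 + 8x2 ≥ 12. Every candidate vertex is excluded by some other constraint, so the feasible region is empty.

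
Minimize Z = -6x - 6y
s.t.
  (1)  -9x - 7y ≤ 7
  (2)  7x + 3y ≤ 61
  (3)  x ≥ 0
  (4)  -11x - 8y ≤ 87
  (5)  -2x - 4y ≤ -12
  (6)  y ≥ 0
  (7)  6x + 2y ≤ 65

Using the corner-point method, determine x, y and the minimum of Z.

x = 0, y = 61/3, minimum Z = -122

The binding constraints are 7x + 3y = 61 and x = 0.
Solving simultaneously gives x = 0, y = 61/3.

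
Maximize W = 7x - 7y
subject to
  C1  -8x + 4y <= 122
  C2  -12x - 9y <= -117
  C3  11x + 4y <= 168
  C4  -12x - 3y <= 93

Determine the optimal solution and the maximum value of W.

x = 348/17, y = -243/17, maximum W = 4137/17

Vertices and W = 7x - 7y:
  (-21/4, 20) → W = -707/4
  (46/19, 1343/38) → W = -8757/38
  (348/17, -243/17) → W = 4137/17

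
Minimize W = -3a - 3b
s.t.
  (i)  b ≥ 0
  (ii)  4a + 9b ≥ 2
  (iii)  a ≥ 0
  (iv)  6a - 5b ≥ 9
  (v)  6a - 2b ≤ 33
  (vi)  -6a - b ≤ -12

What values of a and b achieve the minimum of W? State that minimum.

Corner points and W = -3a - 3b:
  (11/2, 0) → W = -33/2
  (2, 0) → W = -6
  (49/6, 8) → W = -97/2
  (23/12, 1/2) → W = -29/4

a = 49/6, b = 8, minimum W = -97/2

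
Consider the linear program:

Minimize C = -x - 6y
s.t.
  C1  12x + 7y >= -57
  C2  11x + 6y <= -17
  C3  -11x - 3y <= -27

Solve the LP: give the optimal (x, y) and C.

Corner points and C = -x - 6y:
  (223/5, -423/5) → C = 463
  (360/41, -951/41) → C = 5346/41
  (71/11, -44/3) → C = 897/11

The binding constraints are 11x + 6y = -17 and -11x - 3y = -27.
Solving simultaneously gives x = 71/11, y = -44/3.

x = 71/11, y = -44/3, minimum C = 897/11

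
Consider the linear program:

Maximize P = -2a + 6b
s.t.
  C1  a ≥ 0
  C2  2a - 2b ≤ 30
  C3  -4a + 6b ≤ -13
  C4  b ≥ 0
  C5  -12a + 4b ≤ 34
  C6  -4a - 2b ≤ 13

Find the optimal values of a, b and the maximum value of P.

Extreme points and P = -2a + 6b:
  (77/2, 47/2) → P = 64
  (15, 0) → P = -30
  (13/4, 0) → P = -13/2

The binding constraints are 2a - 2b = 30 and -4a + 6b = -13.
Solving simultaneously gives a = 77/2, b = 47/2.

a = 77/2, b = 47/2, maximum P = 64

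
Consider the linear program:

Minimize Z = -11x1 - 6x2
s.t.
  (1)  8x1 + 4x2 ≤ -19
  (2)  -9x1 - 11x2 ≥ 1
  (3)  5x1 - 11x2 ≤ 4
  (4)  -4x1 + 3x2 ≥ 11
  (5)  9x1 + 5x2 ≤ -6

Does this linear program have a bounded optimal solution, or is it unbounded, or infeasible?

bounded optimum

Feasible corners and Z = -11x1 - 6x2:
  (-205/52, 163/52) → Z = 1277/52
  (-101/40, 3/10) → Z = 1039/40
  (-133/29, -71/29) → Z = 1889/29
The feasible region has finitely many vertices and no improving ray; the minimum is 1277/52 at (-205/52, 163/52).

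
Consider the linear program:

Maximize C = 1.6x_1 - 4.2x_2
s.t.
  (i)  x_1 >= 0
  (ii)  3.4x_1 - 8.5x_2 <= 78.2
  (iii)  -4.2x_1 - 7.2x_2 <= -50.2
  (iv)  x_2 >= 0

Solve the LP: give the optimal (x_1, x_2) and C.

Vertices and C = 1.6x_1 - 4.2x_2:
  (0, 251/36) → C = -1757/60
  (23, 0) → C = 184/5
  (251/21, 0) → C = 2008/105
The feasible region is unbounded (it extends along (0, 1), (5, 2)), but C strictly decreases along every unbounded feasible direction, so there is no improving ray and the maximum is attained at a vertex.

At the optimal vertex, 3.4x_1 - 8.5x_2 = 78.2 and x_2 = 0.
Solving simultaneously gives x_1 = 23, x_2 = 0.

x_1 = 23, x_2 = 0, maximum C = 36.8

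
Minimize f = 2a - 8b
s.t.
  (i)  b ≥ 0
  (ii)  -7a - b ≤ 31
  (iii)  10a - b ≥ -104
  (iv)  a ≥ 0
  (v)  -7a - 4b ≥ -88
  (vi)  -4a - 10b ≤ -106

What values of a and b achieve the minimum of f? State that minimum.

a = 0, b = 22, minimum f = -176

Feasible corners and f = 2a - 8b:
  (0, 22) → f = -176
  (0, 53/5) → f = -424/5
  (76/9, 65/9) → f = -368/9

The optimum lies where a = 0 and -7a - 4b = -88.
Solving simultaneously gives a = 0, b = 22.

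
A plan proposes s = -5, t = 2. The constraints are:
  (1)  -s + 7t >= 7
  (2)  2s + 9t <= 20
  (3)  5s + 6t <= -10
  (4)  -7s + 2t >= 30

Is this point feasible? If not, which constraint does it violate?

feasible

(1): 19 ≥ 7 ✓
(2): 8 ≤ 20 ✓
(3): -13 ≤ -10 ✓
(4): 39 ≥ 30 ✓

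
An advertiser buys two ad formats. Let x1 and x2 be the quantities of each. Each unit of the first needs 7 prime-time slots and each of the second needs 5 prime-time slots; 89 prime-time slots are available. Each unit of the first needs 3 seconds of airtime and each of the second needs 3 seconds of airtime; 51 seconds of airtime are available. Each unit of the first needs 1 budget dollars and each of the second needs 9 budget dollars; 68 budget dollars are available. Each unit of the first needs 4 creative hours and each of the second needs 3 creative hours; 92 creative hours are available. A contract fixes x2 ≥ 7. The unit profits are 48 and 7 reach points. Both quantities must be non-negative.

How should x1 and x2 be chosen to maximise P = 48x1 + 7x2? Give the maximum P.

Corner points and P = 48x1 + 7x2:
  (0, 68/9) → P = 476/9
  (0, 7) → P = 49
  (5, 7) → P = 289

x1 = 5, x2 = 7, maximum P = 289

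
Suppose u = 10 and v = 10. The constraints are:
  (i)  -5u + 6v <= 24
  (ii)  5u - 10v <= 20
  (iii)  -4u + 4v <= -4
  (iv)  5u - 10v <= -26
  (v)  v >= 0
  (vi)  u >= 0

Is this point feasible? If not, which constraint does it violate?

not feasible — violates (iii)

Constraint (iii): -4u + 4v = 0, which is not ≤ -4. All other constraints are satisfied.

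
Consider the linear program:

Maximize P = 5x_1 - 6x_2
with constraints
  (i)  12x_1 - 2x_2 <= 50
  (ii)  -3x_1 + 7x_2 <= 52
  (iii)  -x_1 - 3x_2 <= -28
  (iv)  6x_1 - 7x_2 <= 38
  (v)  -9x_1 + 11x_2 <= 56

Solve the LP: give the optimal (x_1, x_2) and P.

Extreme points and P = 5x_1 - 6x_2:
  (103/19, 143/19) → P = -343/19
  (331/57, 187/19) → P = -1711/57
  (70/19, 154/19) → P = -574/19

At the optimal vertex, 12x_1 - 2x_2 = 50 and -x_1 - 3x_2 = -28.
Solving simultaneously gives x_1 = 103/19, x_2 = 143/19.

x_1 = 103/19, x_2 = 143/19, maximum P = -343/19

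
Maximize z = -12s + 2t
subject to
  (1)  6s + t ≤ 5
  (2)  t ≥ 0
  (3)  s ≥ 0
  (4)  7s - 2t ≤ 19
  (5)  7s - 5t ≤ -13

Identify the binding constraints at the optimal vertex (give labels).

(1) and (3)

Extreme points and z = -12s + 2t:
  (0, 5) → z = 10
  (12/37, 113/37) → z = 82/37
  (0, 13/5) → z = 26/5

The maximum is at (0, 5). Substituting into each constraint, equality holds for (1) and (3); the remaining constraints have slack.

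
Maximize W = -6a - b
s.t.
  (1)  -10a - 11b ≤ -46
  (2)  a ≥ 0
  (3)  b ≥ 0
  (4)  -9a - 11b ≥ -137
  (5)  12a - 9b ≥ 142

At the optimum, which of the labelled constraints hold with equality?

Corner points and W = -6a - b:
  (137/9, 0) → W = -274/3
  (71/6, 0) → W = -71
  (2795/213, 122/71) → W = -5712/71

The maximum is at (71/6, 0). Substituting into each constraint, equality holds for (3) and (5); the remaining constraints have slack.

(3) and (5)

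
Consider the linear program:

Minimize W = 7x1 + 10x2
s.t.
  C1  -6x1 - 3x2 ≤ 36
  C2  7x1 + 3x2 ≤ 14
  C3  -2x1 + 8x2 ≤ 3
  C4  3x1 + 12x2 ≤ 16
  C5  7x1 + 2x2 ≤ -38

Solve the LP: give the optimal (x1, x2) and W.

x1 = -14/3, x2 = -8/3, minimum W = -178/3

Extreme points and W = 7x1 + 10x2:
  (-11/2, -1) → W = -97/2
  (-14/3, -8/3) → W = -178/3
  (-31/6, -11/12) → W = -136/3

The optimum lies where -6x1 - 3x2 = 36 and 7x1 + 2x2 = -38.
Solving simultaneously gives x1 = -14/3, x2 = -8/3.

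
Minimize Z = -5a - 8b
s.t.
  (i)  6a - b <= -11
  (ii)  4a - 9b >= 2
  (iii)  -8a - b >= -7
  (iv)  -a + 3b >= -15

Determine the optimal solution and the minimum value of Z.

a = -101/50, b = -28/25, minimum Z = 953/50

Extreme points and Z = -5a - 8b:
  (-101/50, -28/25) → Z = 953/50
  (-48/17, -101/17) → Z = 1048/17
  (-43, -58/3) → Z = 1109/3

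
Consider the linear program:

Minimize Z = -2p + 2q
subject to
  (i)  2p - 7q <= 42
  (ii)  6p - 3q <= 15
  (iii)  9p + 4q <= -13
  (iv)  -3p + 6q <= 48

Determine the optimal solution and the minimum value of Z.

At the optimal vertex, 2p - 7q = 42 and 6p - 3q = 15.
Solving simultaneously gives p = -7/12, q = -37/6.

p = -7/12, q = -37/6, minimum Z = -67/6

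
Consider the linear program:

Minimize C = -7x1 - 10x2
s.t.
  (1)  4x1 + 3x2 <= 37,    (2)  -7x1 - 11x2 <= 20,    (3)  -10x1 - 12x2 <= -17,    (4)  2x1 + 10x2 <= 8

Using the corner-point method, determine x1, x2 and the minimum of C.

x1 = 173/17, x2 = -21/17, minimum C = -1001/17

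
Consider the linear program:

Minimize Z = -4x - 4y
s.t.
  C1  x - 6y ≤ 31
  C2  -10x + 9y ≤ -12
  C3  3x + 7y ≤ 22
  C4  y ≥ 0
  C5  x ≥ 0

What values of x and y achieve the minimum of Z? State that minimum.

Vertices and Z = -4x - 4y:
  (282/97, 184/97) → Z = -1864/97
  (6/5, 0) → Z = -24/5
  (22/3, 0) → Z = -88/3

x = 22/3, y = 0, minimum Z = -88/3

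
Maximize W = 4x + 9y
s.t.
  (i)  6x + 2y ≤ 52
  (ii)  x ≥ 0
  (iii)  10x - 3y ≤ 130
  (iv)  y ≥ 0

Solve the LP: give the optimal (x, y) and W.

Corner points and W = 4x + 9y:
  (0, 26) → W = 234
  (26/3, 0) → W = 104/3
  (0, 0) → W = 0

The binding constraints are 6x + 2y = 52 and x = 0.
Solving simultaneously gives x = 0, y = 26.

x = 0, y = 26, maximum W = 234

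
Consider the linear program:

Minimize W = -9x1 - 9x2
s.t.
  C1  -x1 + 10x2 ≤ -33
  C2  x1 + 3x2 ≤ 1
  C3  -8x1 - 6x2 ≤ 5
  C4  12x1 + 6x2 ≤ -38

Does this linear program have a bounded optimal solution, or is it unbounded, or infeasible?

The boundaries -x1 + 10x2 = -33 and x1 + 3x2 = 1 meet at (109/13, -32/13), but that point violates 12x1 + 6x2 ≤ -38. Every candidate vertex is excluded by some other constraint, so the feasible region is empty.

infeasible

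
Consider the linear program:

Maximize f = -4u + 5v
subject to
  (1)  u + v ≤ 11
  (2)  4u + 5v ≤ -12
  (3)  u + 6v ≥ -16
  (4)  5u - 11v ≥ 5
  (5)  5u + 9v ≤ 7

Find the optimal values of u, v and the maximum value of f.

Extreme points and f = -4u + 5v:
  (8/19, -52/19) → f = -292/19
  (-107/69, -80/69) → f = 28/69
  (-146/41, -85/41) → f = 159/41

u = -146/41, v = -85/41, maximum f = 159/41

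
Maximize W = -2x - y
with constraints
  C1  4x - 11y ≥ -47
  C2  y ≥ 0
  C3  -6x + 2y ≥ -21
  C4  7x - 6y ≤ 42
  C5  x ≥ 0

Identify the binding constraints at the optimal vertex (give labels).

C2 and C5

Vertices and W = -2x - y:
  (325/58, 183/29) → W = -508/29
  (0, 47/11) → W = -47/11
  (7/2, 0) → W = -7
  (0, 0) → W = 0

The maximum is at (0, 0). Substituting into each constraint, equality holds for C2 and C5; the remaining constraints have slack.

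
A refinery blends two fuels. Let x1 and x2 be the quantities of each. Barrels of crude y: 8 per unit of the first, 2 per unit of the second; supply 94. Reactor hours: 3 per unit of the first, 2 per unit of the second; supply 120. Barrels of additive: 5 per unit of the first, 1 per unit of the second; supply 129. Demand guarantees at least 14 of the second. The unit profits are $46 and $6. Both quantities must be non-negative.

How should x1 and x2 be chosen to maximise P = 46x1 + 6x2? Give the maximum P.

x1 = 33/4, x2 = 14, maximum P = 927/2

Vertices and P = 46x1 + 6x2:
  (0, 47) → P = 282
  (0, 14) → P = 84
  (33/4, 14) → P = 927/2

The optimum lies where 8x1 + 2x2 = 94 and x2 = 14.
Solving simultaneously gives x1 = 33/4, x2 = 14.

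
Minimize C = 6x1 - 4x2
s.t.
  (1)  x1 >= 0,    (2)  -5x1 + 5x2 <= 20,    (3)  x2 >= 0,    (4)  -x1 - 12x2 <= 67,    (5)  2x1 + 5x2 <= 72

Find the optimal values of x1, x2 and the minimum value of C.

Vertices and C = 6x1 - 4x2:
  (0, 4) → C = -16
  (0, 0) → C = 0
  (52/7, 80/7) → C = -8/7
  (36, 0) → C = 216

At the optimal vertex, x1 = 0 and -5x1 + 5x2 = 20.
Solving simultaneously gives x1 = 0, x2 = 4.

x1 = 0, x2 = 4, minimum C = -16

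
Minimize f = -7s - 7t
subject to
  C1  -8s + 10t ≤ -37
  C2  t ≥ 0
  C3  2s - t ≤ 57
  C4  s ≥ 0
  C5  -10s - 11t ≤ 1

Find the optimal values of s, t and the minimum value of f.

Vertices and f = -7s - 7t:
  (37/8, 0) → f = -259/8
  (533/12, 191/6) → f = -2135/4
  (57/2, 0) → f = -399/2

s = 533/12, t = 191/6, minimum f = -2135/4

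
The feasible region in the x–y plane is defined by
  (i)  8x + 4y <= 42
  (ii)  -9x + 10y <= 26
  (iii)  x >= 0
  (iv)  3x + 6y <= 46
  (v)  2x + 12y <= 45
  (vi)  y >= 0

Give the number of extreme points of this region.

Pairwise boundary intersections that survive every other constraint:
  (81/22, 69/22)
  (21/4, 0)
  (0, 13/5)
  (69/64, 457/128)
  (0, 0)

5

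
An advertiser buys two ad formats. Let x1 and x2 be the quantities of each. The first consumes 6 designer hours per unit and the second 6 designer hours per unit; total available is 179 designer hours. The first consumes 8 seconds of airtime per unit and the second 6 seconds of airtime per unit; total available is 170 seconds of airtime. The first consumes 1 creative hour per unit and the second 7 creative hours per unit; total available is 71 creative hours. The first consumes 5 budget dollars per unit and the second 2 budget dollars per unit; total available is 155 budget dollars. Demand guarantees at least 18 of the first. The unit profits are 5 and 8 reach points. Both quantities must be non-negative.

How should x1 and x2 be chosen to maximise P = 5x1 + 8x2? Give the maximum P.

x1 = 18, x2 = 13/3, maximum P = 374/3

Extreme points and P = 5x1 + 8x2:
  (85/4, 0) → P = 425/4
  (18, 0) → P = 90
  (18, 13/3) → P = 374/3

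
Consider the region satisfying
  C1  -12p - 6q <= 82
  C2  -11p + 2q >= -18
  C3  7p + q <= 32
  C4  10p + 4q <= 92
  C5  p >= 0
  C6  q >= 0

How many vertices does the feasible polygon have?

The feasible vertices (each the meet of two boundaries and inside every other half-plane) are:
  (82/25, 226/25)
  (18/11, 0)
  (2, 18)
  (0, 23)
  (0, 0)

5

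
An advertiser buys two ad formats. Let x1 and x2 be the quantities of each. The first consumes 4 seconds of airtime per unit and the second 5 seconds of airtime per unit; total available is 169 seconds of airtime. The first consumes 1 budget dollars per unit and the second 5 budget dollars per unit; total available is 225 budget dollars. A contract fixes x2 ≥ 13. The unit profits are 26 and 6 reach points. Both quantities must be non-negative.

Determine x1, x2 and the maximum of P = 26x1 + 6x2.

x1 = 26, x2 = 13, maximum P = 754

The optimum lies where 4x1 + 5x2 = 169 and x2 = 13.
Solving simultaneously gives x1 = 26, x2 = 13.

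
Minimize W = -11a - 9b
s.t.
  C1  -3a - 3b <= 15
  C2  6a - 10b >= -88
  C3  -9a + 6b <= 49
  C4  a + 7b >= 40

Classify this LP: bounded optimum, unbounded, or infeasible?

unbounded

From the feasible point (19/27, 83/9), moving in the direction (7, -1) keeps every constraint satisfied while W decreases without bound.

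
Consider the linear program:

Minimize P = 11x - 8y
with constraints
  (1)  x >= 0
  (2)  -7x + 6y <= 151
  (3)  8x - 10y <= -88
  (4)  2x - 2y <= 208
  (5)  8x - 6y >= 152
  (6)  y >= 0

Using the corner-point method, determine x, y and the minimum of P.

Extreme points and P = 11x - 8y:
  (303, 1136/3) → P = 911/3
  (564, 460) → P = 2524
  (64, 60) → P = 224
The feasible region is unbounded (it extends along (6, 7), (1, 1)), but P strictly increases along every unbounded feasible direction, so there is no improving ray and the minimum is attained at a vertex.

x = 64, y = 60, minimum P = 224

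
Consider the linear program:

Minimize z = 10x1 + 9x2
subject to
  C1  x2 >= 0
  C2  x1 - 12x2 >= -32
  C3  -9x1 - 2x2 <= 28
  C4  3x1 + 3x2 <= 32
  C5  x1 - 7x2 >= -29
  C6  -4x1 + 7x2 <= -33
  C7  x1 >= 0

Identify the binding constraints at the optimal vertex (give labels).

C1 and C6

Corner points and z = 10x1 + 9x2:
  (32/3, 0) → z = 320/3
  (33/4, 0) → z = 165/2
  (323/33, 29/33) → z = 3491/33

The minimum is at (33/4, 0). Substituting into each constraint, equality holds for C1 and C6; the remaining constraints have slack.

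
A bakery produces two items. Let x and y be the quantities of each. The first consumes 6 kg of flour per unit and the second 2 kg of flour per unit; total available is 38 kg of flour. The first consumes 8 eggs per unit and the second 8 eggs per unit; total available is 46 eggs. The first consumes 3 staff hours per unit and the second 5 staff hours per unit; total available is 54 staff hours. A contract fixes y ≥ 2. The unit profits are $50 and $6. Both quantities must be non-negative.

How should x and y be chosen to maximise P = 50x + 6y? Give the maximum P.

x = 15/4, y = 2, maximum P = 399/2

Corner points and P = 50x + 6y:
  (0, 23/4) → P = 69/2
  (0, 2) → P = 12
  (15/4, 2) → P = 399/2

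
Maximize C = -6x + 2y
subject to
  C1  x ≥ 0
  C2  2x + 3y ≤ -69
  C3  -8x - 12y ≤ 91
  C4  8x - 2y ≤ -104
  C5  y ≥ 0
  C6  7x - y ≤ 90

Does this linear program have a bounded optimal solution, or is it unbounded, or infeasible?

infeasible

Constraints 2x + 3y ≤ -69 and -8x - 12y ≤ 91 have parallel boundaries but demand opposite sides — no point can satisfy both, so the region is empty.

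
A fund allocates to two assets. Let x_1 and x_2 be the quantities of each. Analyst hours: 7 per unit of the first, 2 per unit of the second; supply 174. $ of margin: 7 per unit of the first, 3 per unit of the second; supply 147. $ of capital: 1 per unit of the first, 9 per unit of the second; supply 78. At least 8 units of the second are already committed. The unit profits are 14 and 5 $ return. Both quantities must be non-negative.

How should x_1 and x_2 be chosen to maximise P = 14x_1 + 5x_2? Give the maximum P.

x_1 = 6, x_2 = 8, maximum P = 124

Extreme points and P = 14x_1 + 5x_2:
  (0, 26/3) → P = 130/3
  (0, 8) → P = 40
  (6, 8) → P = 124

The optimum lies where x_1 + 9x_2 = 78 and x_2 = 8.
Solving simultaneously gives x_1 = 6, x_2 = 8.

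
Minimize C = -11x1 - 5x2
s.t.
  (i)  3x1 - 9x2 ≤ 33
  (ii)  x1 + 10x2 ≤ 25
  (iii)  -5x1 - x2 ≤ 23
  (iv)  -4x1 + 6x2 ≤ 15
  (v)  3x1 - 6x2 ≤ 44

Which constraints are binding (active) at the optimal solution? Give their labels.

(i) and (ii)

Corner points and C = -11x1 - 5x2:
  (185/13, 14/13) → C = -2105/13
  (-29/8, -39/8) → C = 257/4
  (0, 5/2) → C = -25/2
  (-9/2, -1/2) → C = 52

The minimum is at (185/13, 14/13). Substituting into each constraint, equality holds for (i) and (ii); the remaining constraints have slack.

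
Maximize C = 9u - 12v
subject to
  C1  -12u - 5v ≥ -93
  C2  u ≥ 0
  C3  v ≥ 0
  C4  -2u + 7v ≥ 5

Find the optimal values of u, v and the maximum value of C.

u = 313/47, v = 123/47, maximum C = 1341/47

Feasible corners and C = 9u - 12v:
  (0, 93/5) → C = -1116/5
  (313/47, 123/47) → C = 1341/47
  (0, 5/7) → C = -60/7

The binding constraints are -12u - 5v = -93 and -2u + 7v = 5.
Solving simultaneously gives u = 313/47, v = 123/47.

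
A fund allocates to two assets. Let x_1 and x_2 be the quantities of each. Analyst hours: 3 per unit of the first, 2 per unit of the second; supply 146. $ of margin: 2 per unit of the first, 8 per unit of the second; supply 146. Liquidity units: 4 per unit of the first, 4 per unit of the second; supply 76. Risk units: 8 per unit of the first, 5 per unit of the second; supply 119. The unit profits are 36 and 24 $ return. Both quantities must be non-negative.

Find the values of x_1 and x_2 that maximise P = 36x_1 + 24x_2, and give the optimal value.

x_1 = 8, x_2 = 11, maximum P = 552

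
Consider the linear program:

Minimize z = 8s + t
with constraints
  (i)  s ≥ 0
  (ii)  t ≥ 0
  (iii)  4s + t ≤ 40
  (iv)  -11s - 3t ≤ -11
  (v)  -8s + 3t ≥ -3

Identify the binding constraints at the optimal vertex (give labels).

Feasible corners and z = 8s + t:
  (0, 40) → z = 40
  (0, 11/3) → z = 11/3
  (123/20, 77/5) → z = 323/5
  (14/19, 55/57) → z = 391/57

The minimum is at (0, 11/3). Substituting into each constraint, equality holds for (i) and (iv); the remaining constraints have slack.

(i) and (iv)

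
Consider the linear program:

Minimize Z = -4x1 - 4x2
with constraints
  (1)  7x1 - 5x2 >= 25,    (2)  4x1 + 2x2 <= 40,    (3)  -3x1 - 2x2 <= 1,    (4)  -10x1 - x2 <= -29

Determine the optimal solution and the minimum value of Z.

The optimum lies where 7x1 - 5x2 = 25 and 4x1 + 2x2 = 40.
Solving simultaneously gives x1 = 125/17, x2 = 90/17.

x1 = 125/17, x2 = 90/17, minimum Z = -860/17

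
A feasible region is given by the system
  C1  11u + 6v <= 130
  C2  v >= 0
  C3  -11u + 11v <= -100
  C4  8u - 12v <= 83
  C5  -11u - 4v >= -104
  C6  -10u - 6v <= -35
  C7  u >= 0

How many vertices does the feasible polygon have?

Intersecting each pair of boundary lines and keeping only the points that satisfy every inequality leaves:
  (100/11, 0)
  (104/11, 0)
  (1544/165, 4/15)

3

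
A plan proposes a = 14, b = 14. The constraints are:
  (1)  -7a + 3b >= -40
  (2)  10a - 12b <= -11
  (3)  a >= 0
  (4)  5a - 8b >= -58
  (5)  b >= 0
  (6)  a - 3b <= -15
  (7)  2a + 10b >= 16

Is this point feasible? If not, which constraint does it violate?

Constraint (1): -7a + 3b = -56, which is not ≥ -40. All other constraints are satisfied.

not feasible — violates (1)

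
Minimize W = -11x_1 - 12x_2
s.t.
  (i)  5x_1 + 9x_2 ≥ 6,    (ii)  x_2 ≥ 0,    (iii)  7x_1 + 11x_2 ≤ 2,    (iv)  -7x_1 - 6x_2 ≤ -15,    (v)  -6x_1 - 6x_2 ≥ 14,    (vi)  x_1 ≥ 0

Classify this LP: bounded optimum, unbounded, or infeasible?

The boundaries -6x_1 - 6x_2 = 14 and x_1 = 0 meet at (0, -7/3), but that point violates 5x_1 + 9x_2 ≥ 6. Every candidate vertex is excluded by some other constraint, so the feasible region is empty.

infeasible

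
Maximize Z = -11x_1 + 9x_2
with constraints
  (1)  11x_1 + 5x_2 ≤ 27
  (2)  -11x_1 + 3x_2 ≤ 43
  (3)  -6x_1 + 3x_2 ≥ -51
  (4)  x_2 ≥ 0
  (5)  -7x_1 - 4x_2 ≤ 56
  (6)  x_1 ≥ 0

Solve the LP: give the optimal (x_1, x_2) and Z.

Corner points and Z = -11x_1 + 9x_2:
  (27/11, 0) → Z = -27
  (0, 27/5) → Z = 243/5
  (0, 0) → Z = 0

The binding constraints are 11x_1 + 5x_2 = 27 and x_1 = 0.
Solving simultaneously gives x_1 = 0, x_2 = 27/5.

x_1 = 0, x_2 = 27/5, maximum Z = 243/5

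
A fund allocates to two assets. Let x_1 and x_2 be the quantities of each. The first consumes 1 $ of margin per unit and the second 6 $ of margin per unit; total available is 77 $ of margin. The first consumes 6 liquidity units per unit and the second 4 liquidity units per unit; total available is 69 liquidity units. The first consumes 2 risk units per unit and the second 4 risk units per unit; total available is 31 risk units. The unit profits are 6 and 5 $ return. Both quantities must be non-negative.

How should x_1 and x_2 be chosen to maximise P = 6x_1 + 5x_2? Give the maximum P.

The binding constraints are 6x_1 + 4x_2 = 69 and 2x_1 + 4x_2 = 31.
Solving simultaneously gives x_1 = 19/2, x_2 = 3.

x_1 = 19/2, x_2 = 3, maximum P = 72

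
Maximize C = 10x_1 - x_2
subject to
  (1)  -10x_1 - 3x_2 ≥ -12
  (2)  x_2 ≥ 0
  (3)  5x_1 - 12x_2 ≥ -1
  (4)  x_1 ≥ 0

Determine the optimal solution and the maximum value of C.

x_1 = 6/5, x_2 = 0, maximum C = 12

The optimum lies where -10x_1 - 3x_2 = -12 and x_2 = 0.
Solving simultaneously gives x_1 = 6/5, x_2 = 0.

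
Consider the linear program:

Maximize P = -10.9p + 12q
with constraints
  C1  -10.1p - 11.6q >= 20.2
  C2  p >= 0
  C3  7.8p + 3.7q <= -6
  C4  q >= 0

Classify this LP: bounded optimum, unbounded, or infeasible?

infeasible

The boundaries -10.1p - 11.6q = 20.2 and p = 0 meet at (0, -101/58), but that point violates q ≥ 0. Every candidate vertex is excluded by some other constraint, so the feasible region is empty.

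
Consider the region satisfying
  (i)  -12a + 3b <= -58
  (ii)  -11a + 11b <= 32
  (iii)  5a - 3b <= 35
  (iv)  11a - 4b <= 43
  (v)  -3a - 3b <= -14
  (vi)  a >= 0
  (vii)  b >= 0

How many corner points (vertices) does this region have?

Intersecting each pair of boundary lines and keeping only the points that satisfy every inequality leaves:
  (734/99, 1022/99)
  (103/15, 122/15)
  (601/77, 75/7)

3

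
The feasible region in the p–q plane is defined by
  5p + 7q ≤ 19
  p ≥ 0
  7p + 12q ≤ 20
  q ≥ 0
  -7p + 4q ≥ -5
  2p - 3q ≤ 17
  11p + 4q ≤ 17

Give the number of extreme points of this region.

5

The feasible vertices (each the meet of two boundaries and inside every other half-plane) are:
  (0, 5/3)
  (0, 0)
  (31/26, 101/104)
  (5/7, 0)
  (11/9, 8/9)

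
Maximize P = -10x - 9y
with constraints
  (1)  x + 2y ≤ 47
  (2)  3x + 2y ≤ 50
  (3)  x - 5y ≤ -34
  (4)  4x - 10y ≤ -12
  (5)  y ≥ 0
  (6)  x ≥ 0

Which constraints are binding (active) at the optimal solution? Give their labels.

Extreme points and P = -10x - 9y:
  (3/2, 91/4) → P = -879/4
  (0, 47/2) → P = -423/2
  (182/17, 152/17) → P = -3188/17
  (0, 34/5) → P = -306/5

The maximum is at (0, 34/5). Substituting into each constraint, equality holds for (3) and (6); the remaining constraints have slack.

(3) and (6)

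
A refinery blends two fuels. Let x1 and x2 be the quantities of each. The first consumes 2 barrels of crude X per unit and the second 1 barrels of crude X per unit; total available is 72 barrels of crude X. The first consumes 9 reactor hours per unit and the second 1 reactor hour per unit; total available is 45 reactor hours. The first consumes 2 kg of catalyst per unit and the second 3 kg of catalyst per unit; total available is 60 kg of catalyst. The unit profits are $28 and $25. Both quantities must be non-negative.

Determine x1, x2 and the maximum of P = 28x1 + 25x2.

x1 = 3, x2 = 18, maximum P = 534

Corner points and P = 28x1 + 25x2:
  (0, 0) → P = 0
  (0, 20) → P = 500
  (5, 0) → P = 140
  (3, 18) → P = 534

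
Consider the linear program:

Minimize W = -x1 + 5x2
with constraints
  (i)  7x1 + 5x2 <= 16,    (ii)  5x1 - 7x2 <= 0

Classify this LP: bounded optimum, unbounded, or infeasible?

From the feasible point (56/37, 40/37), moving in the direction (-7, -5) keeps every constraint satisfied while W decreases without bound.

unbounded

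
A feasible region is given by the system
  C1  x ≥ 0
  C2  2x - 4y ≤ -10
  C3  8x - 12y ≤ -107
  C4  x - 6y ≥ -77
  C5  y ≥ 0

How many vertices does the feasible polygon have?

Pairwise boundary intersections that survive every other constraint:
  (0, 107/12)
  (0, 77/6)
  (47/6, 509/36)

3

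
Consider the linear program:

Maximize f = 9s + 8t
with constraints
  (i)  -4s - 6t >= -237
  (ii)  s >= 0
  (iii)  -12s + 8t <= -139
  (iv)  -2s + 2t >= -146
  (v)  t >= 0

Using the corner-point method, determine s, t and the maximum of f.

s = 237/4, t = 0, maximum f = 2133/4

Extreme points and f = 9s + 8t:
  (105/4, 22) → f = 1649/4
  (237/4, 0) → f = 2133/4
  (139/12, 0) → f = 417/4

At the optimal vertex, -4s - 6t = -237 and t = 0.
Solving simultaneously gives s = 237/4, t = 0.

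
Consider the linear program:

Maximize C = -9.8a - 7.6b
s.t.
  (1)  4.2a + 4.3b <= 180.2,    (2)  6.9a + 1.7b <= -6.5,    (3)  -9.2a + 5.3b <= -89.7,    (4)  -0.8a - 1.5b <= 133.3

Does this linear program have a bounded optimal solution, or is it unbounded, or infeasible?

bounded optimum

Vertices and C = -9.8a - 7.6b:
  (52/23, -13) → C = 8814/115
  (21686/899, -91457/899) → C = 2412752/4495
  (-28597/902, -32453/451) → C = 3867681/4510
The feasible region has finitely many vertices and no improving ray; the maximum is 3867681/4510 at (-28597/902, -32453/451).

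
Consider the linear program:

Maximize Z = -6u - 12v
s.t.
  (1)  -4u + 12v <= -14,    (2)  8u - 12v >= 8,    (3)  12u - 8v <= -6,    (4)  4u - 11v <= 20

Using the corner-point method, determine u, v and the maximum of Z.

Extreme points and Z = -6u - 12v:
  (-17/10, -9/5) → Z = 159/5
  (-19/5, -16/5) → Z = 306/5
  (-113/50, -66/25) → Z = 1131/25

The optimum lies where 8u - 12v = 8 and 4u - 11v = 20.
Solving simultaneously gives u = -19/5, v = -16/5.

u = -19/5, v = -16/5, maximum Z = 306/5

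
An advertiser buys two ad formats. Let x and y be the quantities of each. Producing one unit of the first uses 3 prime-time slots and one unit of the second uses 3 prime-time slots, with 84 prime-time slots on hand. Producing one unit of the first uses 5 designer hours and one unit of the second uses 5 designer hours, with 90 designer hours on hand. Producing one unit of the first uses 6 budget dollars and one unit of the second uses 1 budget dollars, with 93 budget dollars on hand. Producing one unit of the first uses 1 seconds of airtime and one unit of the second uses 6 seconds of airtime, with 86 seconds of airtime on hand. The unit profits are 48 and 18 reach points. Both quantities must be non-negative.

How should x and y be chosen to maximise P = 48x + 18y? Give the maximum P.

x = 15, y = 3, maximum P = 774

Vertices and P = 48x + 18y:
  (0, 0) → P = 0
  (0, 43/3) → P = 258
  (31/2, 0) → P = 744
  (15, 3) → P = 774
  (22/5, 68/5) → P = 456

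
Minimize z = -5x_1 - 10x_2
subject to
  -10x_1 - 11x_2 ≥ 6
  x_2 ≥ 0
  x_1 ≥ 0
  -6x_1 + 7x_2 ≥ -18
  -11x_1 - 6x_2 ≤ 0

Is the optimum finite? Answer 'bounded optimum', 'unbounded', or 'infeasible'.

infeasible

The boundaries -10x_1 - 11x_2 = 6 and -6x_1 + 7x_2 = -18 meet at (39/34, -27/17), but that point violates x_2 ≥ 0. Every candidate vertex is excluded by some other constraint, so the feasible region is empty.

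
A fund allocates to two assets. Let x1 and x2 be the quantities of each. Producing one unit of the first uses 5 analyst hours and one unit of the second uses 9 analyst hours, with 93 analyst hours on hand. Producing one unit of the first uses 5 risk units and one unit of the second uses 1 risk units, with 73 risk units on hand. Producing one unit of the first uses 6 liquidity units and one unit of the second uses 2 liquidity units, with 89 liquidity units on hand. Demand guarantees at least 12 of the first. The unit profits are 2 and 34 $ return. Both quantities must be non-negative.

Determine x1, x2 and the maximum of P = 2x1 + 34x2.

x1 = 12, x2 = 11/3, maximum P = 446/3

Vertices and P = 2x1 + 34x2:
  (73/5, 0) → P = 146/5
  (12, 0) → P = 24
  (615/44, 113/44) → P = 1268/11
  (12, 11/3) → P = 446/3
  (57/4, 7/4) → P = 88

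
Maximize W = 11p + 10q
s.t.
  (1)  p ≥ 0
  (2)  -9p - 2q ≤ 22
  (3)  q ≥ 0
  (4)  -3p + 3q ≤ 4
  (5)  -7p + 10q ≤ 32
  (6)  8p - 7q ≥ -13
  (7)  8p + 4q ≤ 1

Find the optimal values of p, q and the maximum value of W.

Corner points and W = 11p + 10q:
  (0, 0) → W = 0
  (0, 1/4) → W = 5/2
  (1/8, 0) → W = 11/8

The optimum lies where p = 0 and 8p + 4q = 1.
Solving simultaneously gives p = 0, q = 1/4.

p = 0, q = 1/4, maximum W = 5/2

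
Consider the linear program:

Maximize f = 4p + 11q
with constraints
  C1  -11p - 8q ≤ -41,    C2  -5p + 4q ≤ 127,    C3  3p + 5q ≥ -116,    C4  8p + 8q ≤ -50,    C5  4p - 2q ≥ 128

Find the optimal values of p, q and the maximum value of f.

p = 91/3, q = -439/12, maximum f = -3373/12

Feasible corners and f = 4p + 11q:
  (1133/31, -1399/31) → f = -10857/31
  (91/3, -439/12) → f = -3373/12
  (339/8, -389/8) → f = -2923/8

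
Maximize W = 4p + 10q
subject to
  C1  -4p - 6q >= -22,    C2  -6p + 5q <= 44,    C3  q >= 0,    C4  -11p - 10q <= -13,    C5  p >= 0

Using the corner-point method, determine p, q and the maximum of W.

p = 0, q = 11/3, maximum W = 110/3

At the optimal vertex, -4p - 6q = -22 and p = 0.
Solving simultaneously gives p = 0, q = 11/3.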